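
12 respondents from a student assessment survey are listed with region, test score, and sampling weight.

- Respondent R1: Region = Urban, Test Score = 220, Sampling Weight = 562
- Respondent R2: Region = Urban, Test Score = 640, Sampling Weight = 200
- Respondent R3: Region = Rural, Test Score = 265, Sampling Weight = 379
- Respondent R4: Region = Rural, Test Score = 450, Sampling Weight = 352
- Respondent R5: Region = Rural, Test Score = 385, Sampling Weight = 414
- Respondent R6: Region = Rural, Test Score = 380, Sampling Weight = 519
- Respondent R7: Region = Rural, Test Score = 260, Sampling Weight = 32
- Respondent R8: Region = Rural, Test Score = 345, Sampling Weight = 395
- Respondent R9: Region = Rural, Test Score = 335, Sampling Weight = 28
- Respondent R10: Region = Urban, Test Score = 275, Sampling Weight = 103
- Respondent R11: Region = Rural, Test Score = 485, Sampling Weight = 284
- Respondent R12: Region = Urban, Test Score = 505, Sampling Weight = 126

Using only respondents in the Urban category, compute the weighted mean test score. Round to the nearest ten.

Urban rows: R1, R2, R10, R12
Weighted sum = 220×562 + 640×200 + 275×103 + 505×126
  = 123640 + 128000 + 28325 + 63630 = 343595
Sum of weights = 562 + 200 + 103 + 126 = 991
Weighted mean = 343595 / 991 = 346.71544

350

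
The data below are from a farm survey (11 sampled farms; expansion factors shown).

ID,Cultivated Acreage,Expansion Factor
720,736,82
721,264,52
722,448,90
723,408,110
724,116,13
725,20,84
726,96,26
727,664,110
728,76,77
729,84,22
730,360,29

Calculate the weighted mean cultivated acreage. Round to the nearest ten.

370

Weighted sum = 736×82 + 264×52 + 448×90 + 408×110 + 116×13 + 20×84 + 96×26 + 664×110 + 76×77 + 84×22 + 360×29
  = 60352 + 13728 + 40320 + 44880 + 1508 + 1680 + 2496 + 73040 + 5852 + 1848 + 10440 = 256144
Sum of weights = 82 + 52 + 90 + 110 + 13 + 84 + 26 + 110 + 77 + 22 + 29 = 695
Weighted mean = 256144 / 695 = 368.55252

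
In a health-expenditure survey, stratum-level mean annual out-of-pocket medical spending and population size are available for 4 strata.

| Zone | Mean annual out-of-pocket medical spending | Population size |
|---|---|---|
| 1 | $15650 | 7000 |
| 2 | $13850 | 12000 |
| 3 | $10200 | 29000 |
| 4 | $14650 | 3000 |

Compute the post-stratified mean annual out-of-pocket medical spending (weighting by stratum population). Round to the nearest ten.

Σ Nₕ·x̄ₕ = 15650×7000 + 13850×12000 + 10200×29000 + 14650×3000
  = 109550000 + 166200000 + 295800000 + 43950000 = 615500000
Σ Nₕ = 51000
Overall mean = 615500000 / 51000 = 12068.627

12070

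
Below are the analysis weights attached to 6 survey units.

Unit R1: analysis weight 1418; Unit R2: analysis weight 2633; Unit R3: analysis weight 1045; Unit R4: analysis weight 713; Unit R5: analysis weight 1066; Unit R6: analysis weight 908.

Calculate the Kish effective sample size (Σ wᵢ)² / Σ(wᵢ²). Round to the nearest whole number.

Σ wᵢ = 1418 + 2633 + 1045 + 713 + 1066 + 908 = 7783
Σ wᵢ² = 2010724 + 6932689 + 1092025 + 508369 + 1136356 + 824464 = 12504627
n_eff = 7783² / 12504627 = 60575089 / 12504627 = 4.844214

5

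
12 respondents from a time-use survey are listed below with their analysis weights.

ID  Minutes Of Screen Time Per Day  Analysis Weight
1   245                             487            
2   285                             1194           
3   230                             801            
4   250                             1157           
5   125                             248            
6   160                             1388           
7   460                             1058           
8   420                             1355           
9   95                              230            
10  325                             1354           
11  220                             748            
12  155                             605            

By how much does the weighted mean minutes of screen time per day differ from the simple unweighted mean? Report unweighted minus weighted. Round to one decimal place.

Unweighted sum = 245 + 285 + 230 + 250 + 125 + 160 + 460 + 420 + 95 + 325 + 220 + 155 = 2970
Unweighted mean = 2970 / 12 = 247.5
Weighted sum = 245×487 + 285×1194 + 230×801 + 250×1157 + 125×248 + 160×1388 + 460×1058 + 420×1355 + 95×230 + 325×1354 + 220×748 + 155×605
  = 119315 + 340290 + 184230 + 289250 + 31000 + 222080 + 486680 + 569100 + 21850 + 440050 + 164560 + 93775 = 2962180
Sum of weights = 10625
Weighted mean = 2962180 / 10625 = 278.79341
Difference (unweighted minus weighted) = -31.293412

-31.3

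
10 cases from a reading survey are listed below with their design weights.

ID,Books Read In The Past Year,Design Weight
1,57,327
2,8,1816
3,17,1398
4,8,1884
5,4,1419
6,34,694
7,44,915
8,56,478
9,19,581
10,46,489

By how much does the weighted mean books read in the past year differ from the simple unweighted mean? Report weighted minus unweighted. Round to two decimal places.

-9.12

Unweighted sum = 57 + 8 + 17 + 8 + 4 + 34 + 44 + 56 + 19 + 46 = 293
Unweighted mean = 293 / 10 = 29.3
Weighted sum = 57×327 + 8×1816 + 17×1398 + 8×1884 + 4×1419 + 34×694 + 44×915 + 56×478 + 19×581 + 46×489
  = 201838
Sum of weights = 327 + 1816 + 1398 + 1884 + 1419 + 694 + 915 + 478 + 581 + 489 = 10001
Weighted mean = 201838 / 10001 = 20.181782
Difference (weighted minus unweighted) = -9.1182182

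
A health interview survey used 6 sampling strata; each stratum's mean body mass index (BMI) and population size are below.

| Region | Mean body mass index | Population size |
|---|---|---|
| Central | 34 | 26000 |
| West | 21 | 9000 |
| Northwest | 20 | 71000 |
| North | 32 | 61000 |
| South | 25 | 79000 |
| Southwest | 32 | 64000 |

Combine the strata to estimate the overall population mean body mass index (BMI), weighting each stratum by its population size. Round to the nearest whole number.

27

Σ Nₕ·x̄ₕ = 8468000
Σ Nₕ = 26000 + 9000 + 71000 + 61000 + 79000 + 64000 = 310000
Overall mean = 8468000 / 310000 = 27.316129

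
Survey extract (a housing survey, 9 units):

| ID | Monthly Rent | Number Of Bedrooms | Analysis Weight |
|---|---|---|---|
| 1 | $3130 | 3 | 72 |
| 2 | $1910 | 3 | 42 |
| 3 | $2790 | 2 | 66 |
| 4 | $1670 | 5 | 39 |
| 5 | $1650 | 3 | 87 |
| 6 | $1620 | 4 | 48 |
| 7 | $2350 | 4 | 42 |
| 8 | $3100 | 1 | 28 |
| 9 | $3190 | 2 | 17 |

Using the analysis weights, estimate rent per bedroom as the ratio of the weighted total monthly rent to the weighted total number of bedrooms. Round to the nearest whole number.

Σ wᵢ·y = 3130×72 + 1910×42 + 2790×66 + 1670×39 + 1650×87 + 1620×48 + 2350×42 + 3100×28 + 3190×17
  = 225360 + 80220 + 184140 + 65130 + 143550 + 77760 + 98700 + 86800 + 54230 = 1015890
Σ wᵢ·x = 3×72 + 3×42 + 2×66 + 5×39 + 3×87 + 4×48 + 4×42 + 1×28 + 2×17
  = 216 + 126 + 132 + 195 + 261 + 192 + 168 + 28 + 34 = 1352
Ratio = 1015890 / 1352 = 751.39793

751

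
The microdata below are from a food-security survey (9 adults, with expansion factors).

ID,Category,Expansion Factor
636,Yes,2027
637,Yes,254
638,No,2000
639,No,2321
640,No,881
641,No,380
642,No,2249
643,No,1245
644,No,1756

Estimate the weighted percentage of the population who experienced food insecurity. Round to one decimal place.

Sum of weights for 'Yes' = 2027 + 254 = 2281
Total weight = 13113
Weighted proportion = 2281 / 13113 = 0.17394952 → 17.394952%

17.4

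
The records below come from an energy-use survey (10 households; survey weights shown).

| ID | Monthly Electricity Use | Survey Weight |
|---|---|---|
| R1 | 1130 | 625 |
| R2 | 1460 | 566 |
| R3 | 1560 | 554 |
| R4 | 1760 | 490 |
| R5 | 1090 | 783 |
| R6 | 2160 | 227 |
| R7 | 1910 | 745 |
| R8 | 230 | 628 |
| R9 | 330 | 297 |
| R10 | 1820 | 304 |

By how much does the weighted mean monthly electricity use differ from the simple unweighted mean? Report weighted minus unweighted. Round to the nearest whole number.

-38

Unweighted sum = 1130 + 1460 + 1560 + 1760 + 1090 + 2160 + 1910 + 230 + 330 + 1820 = 13450
Unweighted mean = 13450 / 10 = 1345
Weighted sum = 6821720
Sum of weights = 625 + 566 + 554 + 490 + 783 + 227 + 745 + 628 + 297 + 304 = 5219
Weighted mean = 6821720 / 5219 = 1307.0933
Difference (weighted minus unweighted) = -37.906687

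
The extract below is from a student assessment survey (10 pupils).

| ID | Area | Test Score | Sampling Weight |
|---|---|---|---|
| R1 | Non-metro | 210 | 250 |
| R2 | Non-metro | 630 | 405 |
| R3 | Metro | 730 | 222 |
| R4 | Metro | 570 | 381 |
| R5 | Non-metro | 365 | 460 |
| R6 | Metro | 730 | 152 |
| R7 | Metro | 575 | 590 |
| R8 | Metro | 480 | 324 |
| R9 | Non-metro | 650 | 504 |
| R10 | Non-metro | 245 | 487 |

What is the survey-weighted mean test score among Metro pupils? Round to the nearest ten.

Metro rows: R3, R4, R6, R7, R8
Weighted sum = 730×222 + 570×381 + 730×152 + 575×590 + 480×324
  = 162060 + 217170 + 110960 + 339250 + 155520 = 984960
Sum of weights = 222 + 381 + 152 + 590 + 324 = 1669
Weighted mean = 984960 / 1669 = 590.14979

590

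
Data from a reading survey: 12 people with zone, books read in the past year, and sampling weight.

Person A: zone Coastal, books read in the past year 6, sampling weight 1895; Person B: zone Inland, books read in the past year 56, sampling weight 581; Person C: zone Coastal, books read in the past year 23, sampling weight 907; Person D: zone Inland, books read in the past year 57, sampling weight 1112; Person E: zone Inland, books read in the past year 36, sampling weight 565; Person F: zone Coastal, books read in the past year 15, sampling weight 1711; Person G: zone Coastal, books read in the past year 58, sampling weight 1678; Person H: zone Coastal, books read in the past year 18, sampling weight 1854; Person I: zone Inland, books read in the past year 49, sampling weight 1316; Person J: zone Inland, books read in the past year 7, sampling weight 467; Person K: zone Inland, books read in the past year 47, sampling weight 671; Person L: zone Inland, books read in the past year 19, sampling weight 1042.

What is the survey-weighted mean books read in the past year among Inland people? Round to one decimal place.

40.9

Inland rows: B, D, E, I, J, K, L
Weighted sum = 56×581 + 57×1112 + 36×565 + 49×1316 + 7×467 + 47×671 + 19×1042
  = 32536 + 63384 + 20340 + 64484 + 3269 + 31537 + 19798 = 235348
Sum of weights = 581 + 1112 + 565 + 1316 + 467 + 671 + 1042 = 5754
Weighted mean = 235348 / 5754 = 40.901634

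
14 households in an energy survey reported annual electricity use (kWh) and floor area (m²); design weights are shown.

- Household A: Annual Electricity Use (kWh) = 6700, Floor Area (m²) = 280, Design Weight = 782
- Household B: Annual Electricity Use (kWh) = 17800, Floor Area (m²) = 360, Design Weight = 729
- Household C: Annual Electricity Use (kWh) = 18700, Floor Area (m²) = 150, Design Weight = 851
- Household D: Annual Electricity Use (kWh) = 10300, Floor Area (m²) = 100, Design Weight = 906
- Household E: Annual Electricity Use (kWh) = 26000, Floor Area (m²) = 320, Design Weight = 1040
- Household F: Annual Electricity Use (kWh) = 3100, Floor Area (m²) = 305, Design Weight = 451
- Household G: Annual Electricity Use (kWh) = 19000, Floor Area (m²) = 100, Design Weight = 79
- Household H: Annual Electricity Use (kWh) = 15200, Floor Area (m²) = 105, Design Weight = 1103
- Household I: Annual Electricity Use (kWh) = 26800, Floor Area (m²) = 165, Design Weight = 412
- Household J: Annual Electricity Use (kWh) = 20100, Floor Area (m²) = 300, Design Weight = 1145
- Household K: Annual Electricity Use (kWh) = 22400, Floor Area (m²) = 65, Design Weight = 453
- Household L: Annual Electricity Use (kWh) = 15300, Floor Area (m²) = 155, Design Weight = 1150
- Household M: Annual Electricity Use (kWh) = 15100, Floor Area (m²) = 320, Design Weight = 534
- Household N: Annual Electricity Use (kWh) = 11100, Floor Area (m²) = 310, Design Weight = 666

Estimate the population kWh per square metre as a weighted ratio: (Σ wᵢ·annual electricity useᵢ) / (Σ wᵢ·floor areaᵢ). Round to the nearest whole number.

73

Σ wᵢ·y = 167420100
Σ wᵢ·x = 2290235
Ratio = 167420100 / 2290235 = 73.101712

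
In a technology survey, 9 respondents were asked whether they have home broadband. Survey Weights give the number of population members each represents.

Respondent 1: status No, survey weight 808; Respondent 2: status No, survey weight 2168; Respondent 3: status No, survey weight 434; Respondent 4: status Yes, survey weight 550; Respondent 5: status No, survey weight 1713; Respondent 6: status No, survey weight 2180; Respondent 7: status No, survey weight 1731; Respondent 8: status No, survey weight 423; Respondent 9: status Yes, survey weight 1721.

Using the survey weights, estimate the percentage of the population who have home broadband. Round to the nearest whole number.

19

Sum of weights for 'Yes' = 550 + 1721 = 2271
Total weight = 808 + 2168 + 434 + 550 + 1713 + 2180 + 1731 + 423 + 1721 = 11728
Weighted proportion = 2271 / 11728 = 0.19363915 → 19.363915%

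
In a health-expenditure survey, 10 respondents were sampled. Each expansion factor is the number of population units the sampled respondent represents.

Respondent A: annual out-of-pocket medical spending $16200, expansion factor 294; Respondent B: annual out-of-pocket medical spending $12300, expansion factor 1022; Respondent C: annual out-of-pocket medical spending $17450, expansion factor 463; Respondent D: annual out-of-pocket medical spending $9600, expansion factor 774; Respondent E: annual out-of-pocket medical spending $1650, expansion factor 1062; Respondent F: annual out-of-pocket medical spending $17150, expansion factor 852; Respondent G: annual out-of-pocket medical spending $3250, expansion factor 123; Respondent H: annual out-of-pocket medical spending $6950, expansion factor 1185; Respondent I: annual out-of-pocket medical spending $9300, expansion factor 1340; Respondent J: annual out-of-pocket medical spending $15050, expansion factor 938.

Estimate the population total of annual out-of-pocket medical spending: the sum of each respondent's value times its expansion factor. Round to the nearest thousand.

84422000

Weighted total = 16200×294 + 12300×1022 + 17450×463 + 9600×774 + 1650×1062 + 17150×852 + 3250×123 + 6950×1185 + 9300×1340 + 15050×938
  = 4762800 + 12570600 + 8079350 + 7430400 + 1752300 + 14611800 + 399750 + 8235750 + 12462000 + 14116900 = 84421650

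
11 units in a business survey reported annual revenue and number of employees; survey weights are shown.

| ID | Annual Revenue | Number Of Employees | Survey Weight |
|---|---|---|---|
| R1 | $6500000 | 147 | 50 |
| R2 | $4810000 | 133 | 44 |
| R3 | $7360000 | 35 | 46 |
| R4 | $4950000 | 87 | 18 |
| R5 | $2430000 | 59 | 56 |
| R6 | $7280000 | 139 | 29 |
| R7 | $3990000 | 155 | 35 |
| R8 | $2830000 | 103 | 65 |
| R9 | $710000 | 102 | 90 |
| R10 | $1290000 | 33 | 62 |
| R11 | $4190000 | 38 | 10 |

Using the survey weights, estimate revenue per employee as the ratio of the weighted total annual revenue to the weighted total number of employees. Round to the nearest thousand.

Σ wᵢ·y = 6500000×50 + 4810000×44 + 7360000×46 + 4950000×18 + 2430000×56 + 7280000×29 + 3990000×35 + 2830000×65 + 710000×90 + 1290000×62 + 4190000×10
  = 325000000 + 211640000 + 338560000 + 89100000 + 136080000 + 211120000 + 139650000 + 183950000 + 63900000 + 79980000 + 41900000 = 1820880000
Σ wᵢ·x = 147×50 + 133×44 + 35×46 + 87×18 + 59×56 + 139×29 + 155×35 + 103×65 + 102×90 + 33×62 + 38×10
  = 7350 + 5852 + 1610 + 1566 + 3304 + 4031 + 5425 + 6695 + 9180 + 2046 + 380 = 47439
Ratio = 1820880000 / 47439 = 38383.608

38000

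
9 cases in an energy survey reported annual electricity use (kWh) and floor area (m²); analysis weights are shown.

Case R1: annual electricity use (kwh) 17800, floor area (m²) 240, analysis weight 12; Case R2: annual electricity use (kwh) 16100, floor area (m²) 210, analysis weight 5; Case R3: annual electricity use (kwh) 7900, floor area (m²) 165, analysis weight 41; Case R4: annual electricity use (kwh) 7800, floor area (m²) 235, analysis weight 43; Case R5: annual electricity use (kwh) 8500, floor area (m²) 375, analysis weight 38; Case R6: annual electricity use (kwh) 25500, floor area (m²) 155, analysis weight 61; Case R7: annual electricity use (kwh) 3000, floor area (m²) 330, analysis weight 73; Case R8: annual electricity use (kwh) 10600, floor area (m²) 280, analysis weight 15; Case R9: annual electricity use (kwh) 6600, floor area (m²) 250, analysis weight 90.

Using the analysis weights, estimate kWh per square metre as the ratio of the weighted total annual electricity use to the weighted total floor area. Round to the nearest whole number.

40

Σ wᵢ·y = 17800×12 + 16100×5 + 7900×41 + 7800×43 + 8500×38 + 25500×61 + 3000×73 + 10600×15 + 6600×90
  = 213600 + 80500 + 323900 + 335400 + 323000 + 1555500 + 219000 + 159000 + 594000 = 3803900
Σ wᵢ·x = 95295
Ratio = 3803900 / 95295 = 39.9171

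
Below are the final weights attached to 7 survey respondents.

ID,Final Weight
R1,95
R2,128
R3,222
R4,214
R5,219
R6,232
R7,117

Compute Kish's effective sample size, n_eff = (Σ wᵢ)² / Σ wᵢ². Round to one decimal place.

Σ wᵢ = 95 + 128 + 222 + 214 + 219 + 232 + 117 = 1227
Σ wᵢ² = 9025 + 16384 + 49284 + 45796 + 47961 + 53824 + 13689 = 235963
n_eff = 1227² / 235963 = 1505529 / 235963 = 6.3803605

6.4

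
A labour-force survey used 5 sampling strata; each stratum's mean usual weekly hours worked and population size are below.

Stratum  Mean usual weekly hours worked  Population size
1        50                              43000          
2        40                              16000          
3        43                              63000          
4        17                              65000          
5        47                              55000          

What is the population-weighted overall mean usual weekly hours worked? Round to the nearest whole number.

38

Σ Nₕ·x̄ₕ = 50×43000 + 40×16000 + 43×63000 + 17×65000 + 47×55000
  = 9189000
Σ Nₕ = 43000 + 16000 + 63000 + 65000 + 55000 = 242000
Overall mean = 9189000 / 242000 = 37.971074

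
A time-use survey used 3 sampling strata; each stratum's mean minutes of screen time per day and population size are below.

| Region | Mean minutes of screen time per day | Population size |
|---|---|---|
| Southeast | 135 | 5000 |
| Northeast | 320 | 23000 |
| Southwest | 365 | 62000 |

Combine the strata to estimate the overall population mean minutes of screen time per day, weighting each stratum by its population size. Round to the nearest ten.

Σ Nₕ·x̄ₕ = 135×5000 + 320×23000 + 365×62000
  = 30665000
Σ Nₕ = 5000 + 23000 + 62000 = 90000
Overall mean = 30665000 / 90000 = 340.72222

340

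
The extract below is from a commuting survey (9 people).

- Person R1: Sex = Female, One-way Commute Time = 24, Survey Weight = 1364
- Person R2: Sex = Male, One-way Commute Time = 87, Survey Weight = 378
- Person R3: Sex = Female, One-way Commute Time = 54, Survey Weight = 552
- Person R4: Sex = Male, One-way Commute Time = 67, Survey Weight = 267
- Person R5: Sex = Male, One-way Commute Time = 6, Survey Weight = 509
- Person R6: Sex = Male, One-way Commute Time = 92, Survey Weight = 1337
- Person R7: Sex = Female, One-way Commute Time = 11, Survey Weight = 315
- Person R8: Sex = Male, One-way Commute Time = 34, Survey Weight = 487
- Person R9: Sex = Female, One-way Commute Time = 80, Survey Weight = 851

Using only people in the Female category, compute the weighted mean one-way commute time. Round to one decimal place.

43.5

Female rows: R1, R3, R7, R9
Weighted sum = 134089
Sum of weights = 1364 + 552 + 315 + 851 = 3082
Weighted mean = 134089 / 3082 = 43.507138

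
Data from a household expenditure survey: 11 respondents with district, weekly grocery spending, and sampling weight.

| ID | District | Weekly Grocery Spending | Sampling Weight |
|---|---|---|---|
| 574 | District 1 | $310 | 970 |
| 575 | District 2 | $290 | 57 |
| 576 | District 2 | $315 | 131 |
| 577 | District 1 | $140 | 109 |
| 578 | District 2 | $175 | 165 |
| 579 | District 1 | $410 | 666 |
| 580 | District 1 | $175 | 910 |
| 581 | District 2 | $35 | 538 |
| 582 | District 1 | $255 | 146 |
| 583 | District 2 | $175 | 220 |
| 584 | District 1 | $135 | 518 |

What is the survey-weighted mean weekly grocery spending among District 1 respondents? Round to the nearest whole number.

District 1 rows: 574, 577, 579, 580, 582, 584
Weighted sum = 310×970 + 140×109 + 410×666 + 175×910 + 255×146 + 135×518
  = 300700 + 15260 + 273060 + 159250 + 37230 + 69930 = 855430
Sum of weights = 970 + 109 + 666 + 910 + 146 + 518 = 3319
Weighted mean = 855430 / 3319 = 257.73727

258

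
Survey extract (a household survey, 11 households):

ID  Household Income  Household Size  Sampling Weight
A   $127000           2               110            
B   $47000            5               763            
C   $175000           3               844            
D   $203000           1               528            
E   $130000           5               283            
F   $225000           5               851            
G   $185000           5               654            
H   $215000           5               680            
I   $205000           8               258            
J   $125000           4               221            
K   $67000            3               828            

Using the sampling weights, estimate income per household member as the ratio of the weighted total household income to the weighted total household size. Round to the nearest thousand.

Σ wᵢ·y = 127000×110 + 47000×763 + 175000×844 + 203000×528 + 130000×283 + 225000×851 + 185000×654 + 215000×680 + 205000×258 + 125000×221 + 67000×828
  = 13970000 + 35861000 + 147700000 + 107184000 + 36790000 + 191475000 + 120990000 + 146200000 + 52890000 + 27625000 + 55476000 = 936161000
Σ wᵢ·x = 2×110 + 5×763 + 3×844 + 1×528 + 5×283 + 5×851 + 5×654 + 5×680 + 8×258 + 4×221 + 3×828
  = 220 + 3815 + 2532 + 528 + 1415 + 4255 + 3270 + 3400 + 2064 + 884 + 2484 = 24867
Ratio = 936161000 / 24867 = 37646.721

38000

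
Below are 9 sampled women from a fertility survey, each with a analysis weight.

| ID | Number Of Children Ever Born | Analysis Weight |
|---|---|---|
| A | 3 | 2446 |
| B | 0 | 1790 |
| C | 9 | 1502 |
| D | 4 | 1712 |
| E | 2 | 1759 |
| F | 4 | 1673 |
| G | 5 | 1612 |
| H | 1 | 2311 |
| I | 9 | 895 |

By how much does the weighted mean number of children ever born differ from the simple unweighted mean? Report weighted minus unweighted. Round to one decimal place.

Unweighted sum = 37
Unweighted mean = 37 / 9 = 4.1111111
Weighted sum = 3×2446 + 0×1790 + 9×1502 + 4×1712 + 2×1759 + 4×1673 + 5×1612 + 1×2311 + 9×895
  = 56340
Sum of weights = 2446 + 1790 + 1502 + 1712 + 1759 + 1673 + 1612 + 2311 + 895 = 15700
Weighted mean = 56340 / 15700 = 3.588535
Difference (weighted minus unweighted) = -0.52257608

-0.5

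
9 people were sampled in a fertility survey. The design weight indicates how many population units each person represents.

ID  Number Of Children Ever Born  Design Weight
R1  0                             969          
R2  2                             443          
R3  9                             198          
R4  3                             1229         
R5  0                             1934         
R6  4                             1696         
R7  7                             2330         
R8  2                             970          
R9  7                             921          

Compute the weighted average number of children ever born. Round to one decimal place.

Weighted sum = 0×969 + 2×443 + 9×198 + 3×1229 + 0×1934 + 4×1696 + 7×2330 + 2×970 + 7×921
  = 37836
Sum of weights = 969 + 443 + 198 + 1229 + 1934 + 1696 + 2330 + 970 + 921 = 10690
Weighted mean = 37836 / 10690 = 3.5393826

3.5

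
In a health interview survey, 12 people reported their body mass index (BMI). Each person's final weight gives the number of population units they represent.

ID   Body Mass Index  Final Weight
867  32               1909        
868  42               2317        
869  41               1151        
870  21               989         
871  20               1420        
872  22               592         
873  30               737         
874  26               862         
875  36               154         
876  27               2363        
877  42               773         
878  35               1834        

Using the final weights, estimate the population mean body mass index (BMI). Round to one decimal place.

31.7

Weighted sum = 32×1909 + 42×2317 + 41×1151 + 21×989 + 20×1420 + 22×592 + 30×737 + 26×862 + 36×154 + 27×2363 + 42×773 + 35×1834
  = 61088 + 97314 + 47191 + 20769 + 28400 + 13024 + 22110 + 22412 + 5544 + 63801 + 32466 + 64190 = 478309
Sum of weights = 15101
Weighted mean = 478309 / 15101 = 31.673995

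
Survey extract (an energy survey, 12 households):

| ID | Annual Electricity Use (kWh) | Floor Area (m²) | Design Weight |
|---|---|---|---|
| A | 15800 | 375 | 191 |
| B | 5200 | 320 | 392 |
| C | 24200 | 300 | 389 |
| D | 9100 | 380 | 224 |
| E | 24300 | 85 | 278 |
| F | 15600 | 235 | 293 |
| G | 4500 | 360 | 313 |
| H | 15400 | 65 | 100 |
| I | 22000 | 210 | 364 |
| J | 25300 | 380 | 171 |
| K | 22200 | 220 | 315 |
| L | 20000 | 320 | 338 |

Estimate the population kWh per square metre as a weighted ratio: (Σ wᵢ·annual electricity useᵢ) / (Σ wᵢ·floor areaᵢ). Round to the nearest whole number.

61

Σ wᵢ·y = 15800×191 + 5200×392 + 24200×389 + 9100×224 + 24300×278 + 15600×293 + 4500×313 + 15400×100 + 22000×364 + 25300×171 + 22200×315 + 20000×338
  = 3017800 + 2038400 + 9413800 + 2038400 + 6755400 + 4570800 + 1408500 + 1540000 + 8008000 + 4326300 + 6993000 + 6760000 = 56870400
Σ wᵢ·x = 929430
Ratio = 56870400 / 929430 = 61.18847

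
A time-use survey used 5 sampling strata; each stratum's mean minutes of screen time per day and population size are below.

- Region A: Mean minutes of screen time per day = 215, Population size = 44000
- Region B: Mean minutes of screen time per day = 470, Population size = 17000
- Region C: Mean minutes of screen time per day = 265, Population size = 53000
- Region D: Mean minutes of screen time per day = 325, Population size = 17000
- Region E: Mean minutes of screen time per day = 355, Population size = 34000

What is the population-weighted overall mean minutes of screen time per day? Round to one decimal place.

297.5

Σ Nₕ·x̄ₕ = 215×44000 + 470×17000 + 265×53000 + 325×17000 + 355×34000
  = 49090000
Σ Nₕ = 44000 + 17000 + 53000 + 17000 + 34000 = 165000
Overall mean = 49090000 / 165000 = 297.51515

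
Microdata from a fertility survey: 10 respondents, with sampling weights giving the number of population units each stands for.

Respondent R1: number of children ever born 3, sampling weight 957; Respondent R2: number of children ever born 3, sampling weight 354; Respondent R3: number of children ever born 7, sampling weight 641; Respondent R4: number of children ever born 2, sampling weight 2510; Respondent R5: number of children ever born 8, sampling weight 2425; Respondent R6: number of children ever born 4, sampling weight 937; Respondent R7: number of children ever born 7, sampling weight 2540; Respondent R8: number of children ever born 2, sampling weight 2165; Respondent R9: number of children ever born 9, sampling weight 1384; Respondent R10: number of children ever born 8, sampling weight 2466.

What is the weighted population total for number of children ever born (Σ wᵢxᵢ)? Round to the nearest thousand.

91000

Weighted total = 3×957 + 3×354 + 7×641 + 2×2510 + 8×2425 + 4×937 + 7×2540 + 2×2165 + 9×1384 + 8×2466
  = 2871 + 1062 + 4487 + 5020 + 19400 + 3748 + 17780 + 4330 + 12456 + 19728 = 90882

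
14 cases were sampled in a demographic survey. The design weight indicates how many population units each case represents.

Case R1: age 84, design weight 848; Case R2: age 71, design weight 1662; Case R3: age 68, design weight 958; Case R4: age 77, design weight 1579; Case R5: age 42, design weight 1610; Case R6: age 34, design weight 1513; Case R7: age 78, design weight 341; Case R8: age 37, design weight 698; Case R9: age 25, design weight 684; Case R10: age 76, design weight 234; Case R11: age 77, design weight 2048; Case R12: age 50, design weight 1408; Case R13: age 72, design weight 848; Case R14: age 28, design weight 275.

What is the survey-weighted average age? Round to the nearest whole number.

60

Weighted sum = 879183
Sum of weights = 14706
Weighted mean = 879183 / 14706 = 59.783966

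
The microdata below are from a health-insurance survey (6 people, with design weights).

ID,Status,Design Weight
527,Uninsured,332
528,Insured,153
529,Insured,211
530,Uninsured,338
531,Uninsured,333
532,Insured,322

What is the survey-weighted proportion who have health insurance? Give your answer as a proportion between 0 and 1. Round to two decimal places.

0.41

Sum of weights for 'Insured' = 153 + 211 + 322 = 686
Total weight = 1689
Weighted proportion = 686 / 1689 = 0.40615749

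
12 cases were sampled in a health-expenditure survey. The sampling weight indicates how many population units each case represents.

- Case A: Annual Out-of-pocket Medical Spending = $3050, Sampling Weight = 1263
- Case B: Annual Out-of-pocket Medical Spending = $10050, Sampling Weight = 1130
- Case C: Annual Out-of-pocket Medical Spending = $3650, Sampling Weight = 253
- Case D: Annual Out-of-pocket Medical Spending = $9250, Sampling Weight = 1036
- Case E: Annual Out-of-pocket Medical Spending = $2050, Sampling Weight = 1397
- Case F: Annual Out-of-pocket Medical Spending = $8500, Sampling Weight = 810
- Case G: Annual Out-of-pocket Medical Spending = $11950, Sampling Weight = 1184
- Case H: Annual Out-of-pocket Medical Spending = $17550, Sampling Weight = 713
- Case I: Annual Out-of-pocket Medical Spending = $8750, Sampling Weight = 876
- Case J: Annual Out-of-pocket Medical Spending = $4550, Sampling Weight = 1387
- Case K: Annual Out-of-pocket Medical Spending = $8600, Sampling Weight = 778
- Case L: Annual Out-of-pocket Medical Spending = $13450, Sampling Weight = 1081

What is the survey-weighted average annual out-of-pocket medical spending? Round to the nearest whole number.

8174

Weighted sum = 3050×1263 + 10050×1130 + 3650×253 + 9250×1036 + 2050×1397 + 8500×810 + 11950×1184 + 17550×713 + 8750×876 + 4550×1387 + 8600×778 + 13450×1081
  = 3852150 + 11356500 + 923450 + 9583000 + 2863850 + 6885000 + 14148800 + 12513150 + 7665000 + 6310850 + 6690800 + 14539450 = 97332000
Sum of weights = 1263 + 1130 + 253 + 1036 + 1397 + 810 + 1184 + 713 + 876 + 1387 + 778 + 1081 = 11908
Weighted mean = 97332000 / 11908 = 8173.6648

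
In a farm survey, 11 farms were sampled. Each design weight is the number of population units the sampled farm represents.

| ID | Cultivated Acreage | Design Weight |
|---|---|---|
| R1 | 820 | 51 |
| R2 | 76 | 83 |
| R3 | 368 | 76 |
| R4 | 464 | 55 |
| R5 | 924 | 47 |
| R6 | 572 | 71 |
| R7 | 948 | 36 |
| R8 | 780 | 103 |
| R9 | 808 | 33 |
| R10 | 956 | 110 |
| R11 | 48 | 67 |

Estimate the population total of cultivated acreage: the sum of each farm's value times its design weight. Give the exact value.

435164

Weighted total = 435164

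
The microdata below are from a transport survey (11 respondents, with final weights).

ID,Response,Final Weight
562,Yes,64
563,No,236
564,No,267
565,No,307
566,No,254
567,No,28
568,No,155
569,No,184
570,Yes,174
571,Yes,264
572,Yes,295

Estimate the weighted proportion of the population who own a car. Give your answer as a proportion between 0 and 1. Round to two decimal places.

0.36

Sum of weights for 'Yes' = 64 + 174 + 264 + 295 = 797
Total weight = 64 + 236 + 267 + 307 + 254 + 28 + 155 + 184 + 174 + 264 + 295 = 2228
Weighted proportion = 797 / 2228 = 0.35771993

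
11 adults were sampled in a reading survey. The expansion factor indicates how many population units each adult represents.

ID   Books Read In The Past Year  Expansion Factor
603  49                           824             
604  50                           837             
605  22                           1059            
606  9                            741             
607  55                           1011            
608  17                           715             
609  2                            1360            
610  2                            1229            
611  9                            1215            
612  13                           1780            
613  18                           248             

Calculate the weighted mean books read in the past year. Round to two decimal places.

20.30

Weighted sum = 49×824 + 50×837 + 22×1059 + 9×741 + 55×1011 + 17×715 + 2×1360 + 2×1229 + 9×1215 + 13×1780 + 18×248
  = 223670
Sum of weights = 824 + 837 + 1059 + 741 + 1011 + 715 + 1360 + 1229 + 1215 + 1780 + 248 = 11019
Weighted mean = 223670 / 11019 = 20.298575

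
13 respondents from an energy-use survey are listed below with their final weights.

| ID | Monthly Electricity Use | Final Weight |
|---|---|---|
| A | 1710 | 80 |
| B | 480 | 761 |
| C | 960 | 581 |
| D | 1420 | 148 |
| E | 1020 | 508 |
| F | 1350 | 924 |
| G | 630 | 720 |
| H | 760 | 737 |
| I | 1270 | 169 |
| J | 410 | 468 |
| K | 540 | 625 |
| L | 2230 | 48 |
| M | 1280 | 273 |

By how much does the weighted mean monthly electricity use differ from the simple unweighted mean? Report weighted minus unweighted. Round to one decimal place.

-212.7

Unweighted sum = 14060
Unweighted mean = 14060 / 13 = 1081.5385
Weighted sum = 5249770
Sum of weights = 6042
Weighted mean = 5249770 / 6042 = 868.87951
Difference (weighted minus unweighted) = -212.65895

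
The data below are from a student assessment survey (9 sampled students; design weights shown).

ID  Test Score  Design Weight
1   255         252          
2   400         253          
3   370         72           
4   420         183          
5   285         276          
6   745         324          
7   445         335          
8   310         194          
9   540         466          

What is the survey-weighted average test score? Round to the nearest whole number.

446

Weighted sum = 255×252 + 400×253 + 370×72 + 420×183 + 285×276 + 745×324 + 445×335 + 310×194 + 540×466
  = 64260 + 101200 + 26640 + 76860 + 78660 + 241380 + 149075 + 60140 + 251640 = 1049855
Sum of weights = 2355
Weighted mean = 1049855 / 2355 = 445.7983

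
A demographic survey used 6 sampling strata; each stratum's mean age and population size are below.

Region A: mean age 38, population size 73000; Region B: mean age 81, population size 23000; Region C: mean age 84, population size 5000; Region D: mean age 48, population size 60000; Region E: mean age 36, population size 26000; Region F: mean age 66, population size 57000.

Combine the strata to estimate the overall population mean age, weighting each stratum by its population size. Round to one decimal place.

Σ Nₕ·x̄ₕ = 38×73000 + 81×23000 + 84×5000 + 48×60000 + 36×26000 + 66×57000
  = 2774000 + 1863000 + 420000 + 2880000 + 936000 + 3762000 = 12635000
Σ Nₕ = 244000
Overall mean = 12635000 / 244000 = 51.782787

51.8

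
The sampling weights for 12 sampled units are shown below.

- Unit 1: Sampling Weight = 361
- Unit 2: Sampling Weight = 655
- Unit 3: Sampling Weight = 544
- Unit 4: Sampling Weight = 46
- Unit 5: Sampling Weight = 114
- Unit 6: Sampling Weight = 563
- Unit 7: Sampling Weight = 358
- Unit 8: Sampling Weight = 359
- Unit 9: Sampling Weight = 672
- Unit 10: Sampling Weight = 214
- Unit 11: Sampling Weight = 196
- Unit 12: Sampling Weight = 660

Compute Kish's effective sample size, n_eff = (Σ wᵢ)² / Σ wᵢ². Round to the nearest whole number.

9

Σ wᵢ = 361 + 655 + 544 + 46 + 114 + 563 + 358 + 359 + 672 + 214 + 196 + 660 = 4742
Σ wᵢ² = 2415804
n_eff = 4742² / 2415804 = 22486564 / 2415804 = 9.3081078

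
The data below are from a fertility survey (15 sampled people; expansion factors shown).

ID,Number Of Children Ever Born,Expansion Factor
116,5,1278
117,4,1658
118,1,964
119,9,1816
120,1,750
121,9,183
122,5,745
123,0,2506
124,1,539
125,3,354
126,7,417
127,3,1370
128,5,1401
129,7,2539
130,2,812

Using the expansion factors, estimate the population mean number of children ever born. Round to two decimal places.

4.12

Weighted sum = 71484
Sum of weights = 17332
Weighted mean = 71484 / 17332 = 4.1243942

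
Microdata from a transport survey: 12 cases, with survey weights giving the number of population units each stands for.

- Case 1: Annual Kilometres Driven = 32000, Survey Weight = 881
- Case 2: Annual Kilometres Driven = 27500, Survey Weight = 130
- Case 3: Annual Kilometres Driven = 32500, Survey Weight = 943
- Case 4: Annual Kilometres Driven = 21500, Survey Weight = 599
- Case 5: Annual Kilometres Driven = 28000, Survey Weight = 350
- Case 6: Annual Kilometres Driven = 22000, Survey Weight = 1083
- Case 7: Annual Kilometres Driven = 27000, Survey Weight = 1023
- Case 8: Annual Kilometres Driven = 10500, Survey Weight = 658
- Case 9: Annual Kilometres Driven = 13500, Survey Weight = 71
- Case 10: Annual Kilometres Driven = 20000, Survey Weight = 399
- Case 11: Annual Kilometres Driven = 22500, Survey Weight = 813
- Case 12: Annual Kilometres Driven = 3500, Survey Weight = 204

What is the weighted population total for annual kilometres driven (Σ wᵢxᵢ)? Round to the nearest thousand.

171394000

Weighted total = 32000×881 + 27500×130 + 32500×943 + 21500×599 + 28000×350 + 22000×1083 + 27000×1023 + 10500×658 + 13500×71 + 20000×399 + 22500×813 + 3500×204
  = 28192000 + 3575000 + 30647500 + 12878500 + 9800000 + 23826000 + 27621000 + 6909000 + 958500 + 7980000 + 18292500 + 714000 = 171394000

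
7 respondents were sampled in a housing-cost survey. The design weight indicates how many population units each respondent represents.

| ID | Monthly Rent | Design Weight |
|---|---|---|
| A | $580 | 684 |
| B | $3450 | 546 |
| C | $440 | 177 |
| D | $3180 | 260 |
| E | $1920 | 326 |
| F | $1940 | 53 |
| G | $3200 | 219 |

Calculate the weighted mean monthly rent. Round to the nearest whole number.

2037

Weighted sum = 580×684 + 3450×546 + 440×177 + 3180×260 + 1920×326 + 1940×53 + 3200×219
  = 4614640
Sum of weights = 684 + 546 + 177 + 260 + 326 + 53 + 219 = 2265
Weighted mean = 4614640 / 2265 = 2037.3687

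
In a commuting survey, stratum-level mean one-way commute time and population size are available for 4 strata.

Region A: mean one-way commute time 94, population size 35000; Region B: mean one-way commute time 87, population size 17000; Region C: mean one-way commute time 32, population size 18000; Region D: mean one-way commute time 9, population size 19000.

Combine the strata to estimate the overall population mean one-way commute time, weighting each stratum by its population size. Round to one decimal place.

Σ Nₕ·x̄ₕ = 94×35000 + 87×17000 + 32×18000 + 9×19000
  = 3290000 + 1479000 + 576000 + 171000 = 5516000
Σ Nₕ = 35000 + 17000 + 18000 + 19000 = 89000
Overall mean = 5516000 / 89000 = 61.977528

62.0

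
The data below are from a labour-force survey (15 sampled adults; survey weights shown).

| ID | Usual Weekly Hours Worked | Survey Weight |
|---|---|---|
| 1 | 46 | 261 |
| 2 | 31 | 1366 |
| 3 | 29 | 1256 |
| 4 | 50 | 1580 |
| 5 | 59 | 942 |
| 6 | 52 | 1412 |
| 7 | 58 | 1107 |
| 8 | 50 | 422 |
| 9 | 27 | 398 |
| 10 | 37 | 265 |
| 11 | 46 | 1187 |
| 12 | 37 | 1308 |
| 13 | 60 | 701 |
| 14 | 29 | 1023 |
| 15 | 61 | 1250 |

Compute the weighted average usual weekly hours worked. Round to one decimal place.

45.3

Weighted sum = 655610
Sum of weights = 14478
Weighted mean = 655610 / 14478 = 45.283188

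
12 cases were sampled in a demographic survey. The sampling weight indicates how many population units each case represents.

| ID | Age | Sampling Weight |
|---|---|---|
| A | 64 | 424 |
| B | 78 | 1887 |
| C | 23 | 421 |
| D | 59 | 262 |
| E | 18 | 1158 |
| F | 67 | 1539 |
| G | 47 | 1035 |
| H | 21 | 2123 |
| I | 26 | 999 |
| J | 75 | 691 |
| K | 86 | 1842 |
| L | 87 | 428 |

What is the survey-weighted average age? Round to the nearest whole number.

Weighted sum = 690095
Sum of weights = 12809
Weighted mean = 690095 / 12809 = 53.87579

54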